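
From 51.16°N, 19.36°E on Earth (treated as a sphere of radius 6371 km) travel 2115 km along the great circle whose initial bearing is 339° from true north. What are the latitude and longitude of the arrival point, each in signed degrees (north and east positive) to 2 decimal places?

Angular distance δ = d/R = 2115/6371 = 0.33197 rad; initial bearing θ = 5.9167 rad.
sin φ₂ = sin φ₁ cos δ + cos φ₁ sin δ cos θ = (0.7789)(0.9454) + (0.6271)(0.3259)(0.9336) = 0.9272, so φ₂ = 68.00°.
Δλ = atan2(sin θ sin δ cos φ₁, cos δ − sin φ₁ sin φ₂) = atan2(-0.0732, 0.2232) = -18.167°.
λ₂ = 19.360° − 18.167° = 1.19°.

68.00°, 1.19°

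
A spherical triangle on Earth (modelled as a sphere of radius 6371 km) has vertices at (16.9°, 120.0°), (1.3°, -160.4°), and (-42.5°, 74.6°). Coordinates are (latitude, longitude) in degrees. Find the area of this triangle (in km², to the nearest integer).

Side lengths (central angles): a = 2.0243, b = 1.2672, c = 1.3905 rad; semiperimeter s = 2.3410.
By l'Huilier's theorem, tan(E/4) = √[tan(s/2) tan((s−a)/2) tan((s−b)/2) tan((s−c)/2)], giving spherical excess E = 1.3110 rad.
Area = E·R² = 1.3110 × (6371)² ≈ 53213228 km².

53213228 km²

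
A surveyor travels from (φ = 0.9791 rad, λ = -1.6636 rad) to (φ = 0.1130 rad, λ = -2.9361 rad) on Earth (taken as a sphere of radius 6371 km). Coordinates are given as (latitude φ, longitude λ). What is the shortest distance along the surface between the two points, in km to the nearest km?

Let φ₁ = 0.9791 rad, φ₂ = 0.1130 rad, and Δλ = -1.2725 rad.
cos c = sin φ₁ sin φ₂ + cos φ₁ cos φ₂ cos Δλ = (0.8300)(0.1128) + (0.5578)(0.9936)(0.2939) = 0.25647,
so c = arccos(0.25647) = 1.31143 rad.
Distance = R·c = 6371 × 1.3114 ≈ 8355 km.

8355 km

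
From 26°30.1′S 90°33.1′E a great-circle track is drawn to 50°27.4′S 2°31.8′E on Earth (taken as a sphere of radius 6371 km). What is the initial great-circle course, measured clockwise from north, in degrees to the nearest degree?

223°

Δλ = -88.022° = -1.5363 rad.
y = sin Δλ · cos φ₂ = (-0.9994)(0.6367) = -0.6363
x = cos φ₁ sin φ₂ − sin φ₁ cos φ₂ cos Δλ = (0.8949)(-0.7711) − (-0.4462)(0.6367)(0.0345) = -0.6803
θ = atan2(y, x) = -136.92°; adding 360° gives 223°.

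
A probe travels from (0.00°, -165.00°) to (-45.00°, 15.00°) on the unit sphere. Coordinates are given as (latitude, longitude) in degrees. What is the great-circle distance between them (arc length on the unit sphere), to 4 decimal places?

2.3562

Let φ₁ = 0.0000 rad, φ₂ = -0.7854 rad, and Δλ = -3.1416 rad.
cos c = sin φ₁ sin φ₂ + cos φ₁ cos φ₂ cos Δλ = (0.0000)(-0.7071) + (1.0000)(0.7071)(-1.0000) = -0.70711,
so c = arccos(-0.70711) = 2.35619 rad.
On the unit sphere the arc length equals the central angle: 2.3562.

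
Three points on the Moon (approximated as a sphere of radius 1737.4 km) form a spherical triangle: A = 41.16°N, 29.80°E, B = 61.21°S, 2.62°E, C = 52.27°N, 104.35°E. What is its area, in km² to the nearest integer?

3705641 km²

Side lengths (central angles): a = 2.4235, b = 0.8720, c = 1.8279 rad; semiperimeter s = 2.5617.
By l'Huilier's theorem, tan(E/4) = √[tan(s/2) tan((s−a)/2) tan((s−b)/2) tan((s−c)/2)], giving spherical excess E = 1.2276 rad.
Area = E·R² = 1.2276 × (1737.4)² ≈ 3705641 km².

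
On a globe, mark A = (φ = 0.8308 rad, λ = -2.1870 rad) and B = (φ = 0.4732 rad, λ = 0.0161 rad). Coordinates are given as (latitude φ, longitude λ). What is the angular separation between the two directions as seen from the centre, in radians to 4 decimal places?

1.5890 rad

In radians: φ₁ = 0.8308, φ₂ = 0.4732, Δλ = 126.228° = 2.2031 rad.
cos c = sin φ₁ sin φ₂ + cos φ₁ cos φ₂ cos Δλ = (0.7385)(0.4557) + (0.6743)(0.8901)(-0.5910) = -0.01817,
so c = arccos(-0.01817) = 1.58896 rad.
So the angular separation is 1.5890 rad.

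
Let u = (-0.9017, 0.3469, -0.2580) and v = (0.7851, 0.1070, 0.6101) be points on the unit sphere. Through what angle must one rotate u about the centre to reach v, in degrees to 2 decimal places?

145.91°

u·v = -0.8282; |u| = 1.0000, |v| = 1.0000.
cos θ = (u·v)/(|u||v|) = -0.8282, so θ = 145.91°.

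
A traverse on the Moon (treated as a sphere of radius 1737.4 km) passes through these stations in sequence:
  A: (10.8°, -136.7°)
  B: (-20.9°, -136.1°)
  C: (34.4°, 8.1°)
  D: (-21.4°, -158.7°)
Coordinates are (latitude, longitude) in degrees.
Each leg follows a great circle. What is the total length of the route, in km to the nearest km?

10311 km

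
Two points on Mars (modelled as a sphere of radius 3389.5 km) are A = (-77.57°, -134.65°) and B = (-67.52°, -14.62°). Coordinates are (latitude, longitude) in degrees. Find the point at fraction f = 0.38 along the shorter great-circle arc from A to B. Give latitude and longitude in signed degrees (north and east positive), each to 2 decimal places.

-81.67°, -69.86°

The central angle between A and B is δ = 0.5332 rad.
With f = 0.38, the slerp weights are sin((1−f)δ)/sin δ = 0.6386 and sin(fδ)/sin δ = 0.3959.
Weighted sum of the unit vectors: (0.6386)·(-0.1513,-0.1531,-0.9766) + (0.3959)·(0.3700,-0.0965,-0.9240) = (0.0499, -0.1360, -0.9895).
Converting back: φ = atan2(z, √(x²+y²)) = -81.67°, λ = atan2(y, x) = -69.86°.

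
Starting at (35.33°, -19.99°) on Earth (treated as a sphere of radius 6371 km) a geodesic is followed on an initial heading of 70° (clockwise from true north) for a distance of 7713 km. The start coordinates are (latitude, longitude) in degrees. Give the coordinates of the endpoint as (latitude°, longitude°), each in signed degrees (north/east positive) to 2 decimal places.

Angular distance δ = d/R = 7713/6371 = 1.21064 rad; initial bearing θ = 1.2217 rad.
sin φ₂ = sin φ₁ cos δ + cos φ₁ sin δ cos θ = (0.5783)(0.3524) + (0.8158)(0.9358)(0.3420) = 0.4649, so φ₂ = 27.71°.
Δλ = atan2(sin θ sin δ cos φ₁, cos δ − sin φ₁ sin φ₂) = atan2(0.7174, 0.0836) = 83.357°.
λ₂ = -19.990° + 83.357° = 63.37°.

27.71°, 63.37°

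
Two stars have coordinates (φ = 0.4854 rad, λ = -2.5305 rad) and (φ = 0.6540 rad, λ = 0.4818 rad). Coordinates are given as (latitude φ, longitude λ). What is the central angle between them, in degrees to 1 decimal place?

Let φ₁ = 0.4854 rad, φ₂ = 0.6540 rad, and Δλ = 3.0123 rad.
Haversine: a = sin²(Δφ/2) + cos φ₁ cos φ₂ sin²(Δλ/2) = 0.0071 + (0.8845)(0.7937)(0.9958) = 0.70614.
Central angle c = 2·arcsin(√a) = 1.99575 rad.
So the angular separation is 114.3°.

114.3°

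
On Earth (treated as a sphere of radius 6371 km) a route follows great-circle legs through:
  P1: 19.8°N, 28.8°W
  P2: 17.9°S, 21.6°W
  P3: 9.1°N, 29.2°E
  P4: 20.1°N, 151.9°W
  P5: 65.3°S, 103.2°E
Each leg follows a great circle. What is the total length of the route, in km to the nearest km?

40085 km

Leg P1→P2: central angle 0.6694 rad, distance 4265.1 km.
Leg P2→P3: central angle 0.9941 rad, distance 6333.4 km.
Leg P3→P4: central angle 2.6316 rad, distance 16766.0 km.
Leg P4→P5: central angle 1.9967 rad, distance 12720.8 km.
Total: 4265.1 + 6333.4 + 16766.0 + 12720.8 ≈ 40085 km.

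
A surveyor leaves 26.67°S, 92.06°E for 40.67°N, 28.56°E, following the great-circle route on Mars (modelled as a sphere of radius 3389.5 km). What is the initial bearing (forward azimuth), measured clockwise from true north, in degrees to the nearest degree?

Δλ = -63.500° = -1.1083 rad.
y = sin Δλ · cos φ₂ = (-0.8949)(0.7585) = -0.6788
x = cos φ₁ sin φ₂ − sin φ₁ cos φ₂ cos Δλ = (0.8936)(0.6517) − (-0.4489)(0.7585)(0.4462) = 0.7343
θ = atan2(y, x) = -42.75°; adding 360° gives 317°.

317°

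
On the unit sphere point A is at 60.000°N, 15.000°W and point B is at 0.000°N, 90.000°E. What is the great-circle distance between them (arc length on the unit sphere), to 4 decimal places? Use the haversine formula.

With latitudes φ₁ = 60.000°, φ₂ = 0.000° and longitude difference Δλ = 105.000°:
Haversine: a = sin²(Δφ/2) + cos φ₁ cos φ₂ sin²(Δλ/2) = 0.2500 + (0.5000)(1.0000)(0.6294) = 0.56470.
Central angle c = 2·arcsin(√a) = 1.70057 rad.
On the unit sphere the arc length equals the central angle: 1.7006.

1.7006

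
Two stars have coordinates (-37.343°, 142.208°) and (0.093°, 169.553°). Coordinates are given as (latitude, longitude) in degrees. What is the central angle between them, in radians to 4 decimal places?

With latitudes φ₁ = -37.343°, φ₂ = 0.093° and longitude difference Δλ = 27.345°:
cos c = sin φ₁ sin φ₂ + cos φ₁ cos φ₂ cos Δλ = (-0.6066)(0.0016) + (0.7950)(1.0000)(0.8883) = 0.70519,
so c = arccos(0.70519) = 0.78810 rad.
So the angular separation is 0.7881 rad.

0.7881 rad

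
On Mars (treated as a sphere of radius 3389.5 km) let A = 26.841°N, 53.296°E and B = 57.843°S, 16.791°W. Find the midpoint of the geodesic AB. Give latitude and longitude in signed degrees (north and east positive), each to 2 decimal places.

The central angle between A and B is δ = 1.7931 rad.
With f = 0.5, the slerp weights are sin((1−f)δ)/sin δ = 0.8009 and sin(fδ)/sin δ = 0.8009.
Weighted sum of the unit vectors: (0.8009)·(0.5333,0.7154,0.4515) + (0.8009)·(0.5095,-0.1538,-0.8466) = (0.8352, 0.4498, -0.3164).
Converting back: φ = atan2(z, √(x²+y²)) = -18.45°, λ = atan2(y, x) = 28.30°.

-18.45°, 28.30°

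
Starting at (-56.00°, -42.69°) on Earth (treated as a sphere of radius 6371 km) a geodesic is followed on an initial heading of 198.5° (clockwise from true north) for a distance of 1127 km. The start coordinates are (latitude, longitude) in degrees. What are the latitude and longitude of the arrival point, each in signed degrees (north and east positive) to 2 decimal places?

-65.43°, -50.41°

Angular distance δ = d/R = 1127/6371 = 0.17690 rad; initial bearing θ = 3.4645 rad.
sin φ₂ = sin φ₁ cos δ + cos φ₁ sin δ cos θ = (-0.8290)(0.9844) + (0.5592)(0.1760)(-0.9483) = -0.9094, so φ₂ = -65.43°.
Δλ = atan2(sin θ sin δ cos φ₁, cos δ − sin φ₁ sin φ₂) = atan2(-0.0312, 0.2305) = -7.716°.
λ₂ = -42.690° − 7.716° = -50.41°.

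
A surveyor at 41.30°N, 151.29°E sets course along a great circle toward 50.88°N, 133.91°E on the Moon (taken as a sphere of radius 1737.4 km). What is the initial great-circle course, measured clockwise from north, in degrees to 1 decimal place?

314.5°

With φ₁ = 0.7208, φ₂ = 0.8880, Δλ = -0.3033 rad, the forward-azimuth formula gives
θ = atan2( sin Δλ cos φ₂ , cos φ₁ sin φ₂ − sin φ₁ cos φ₂ cos Δλ ) = atan2(-0.1885, 0.1854) = -45.46°.
Adding 360° brings this into [0°, 360°): 314.5°.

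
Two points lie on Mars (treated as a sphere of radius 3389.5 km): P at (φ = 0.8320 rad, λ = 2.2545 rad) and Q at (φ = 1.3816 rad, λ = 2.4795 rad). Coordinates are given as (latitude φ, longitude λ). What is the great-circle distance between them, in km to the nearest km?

Let φ₁ = 0.8320 rad, φ₂ = 1.3816 rad, and Δλ = 0.2250 rad.
cos c = sin φ₁ sin φ₂ + cos φ₁ cos φ₂ cos Δλ = (0.7393)(0.9822) + (0.6734)(0.1881)(0.9748) = 0.84954,
so c = arccos(0.84954) = 0.55568 rad.
Distance = R·c = 3389.5 × 0.5557 ≈ 1883 km.

1883 km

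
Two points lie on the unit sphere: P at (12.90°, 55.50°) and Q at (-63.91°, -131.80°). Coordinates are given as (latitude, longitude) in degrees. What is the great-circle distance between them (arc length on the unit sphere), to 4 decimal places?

In radians: φ₁ = 0.2251, φ₂ = -1.1154, Δλ = 172.700° = 3.0142 rad.
cos c = sin φ₁ sin φ₂ + cos φ₁ cos φ₂ cos Δλ = (0.2233)(-0.8981) + (0.9748)(0.4398)(-0.9919) = -0.62571,
so c = arccos(-0.62571) = 2.24684 rad.
On the unit sphere the arc length equals the central angle: 2.2468.

2.2468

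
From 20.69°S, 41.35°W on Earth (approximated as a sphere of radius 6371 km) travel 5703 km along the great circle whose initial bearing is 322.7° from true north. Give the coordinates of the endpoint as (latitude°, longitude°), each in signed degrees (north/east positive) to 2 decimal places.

21.08°, -71.80°

Angular distance δ = d/R = 5703/6371 = 0.89515 rad; initial bearing θ = 5.6322 rad.
sin φ₂ = sin φ₁ cos δ + cos φ₁ sin δ cos θ = (-0.3533)(0.6254) + (0.9355)(0.7803)(0.7955) = 0.3597, so φ₂ = 21.08°.
Δλ = atan2(sin θ sin δ cos φ₁, cos δ − sin φ₁ sin φ₂) = atan2(-0.4424, 0.7525) = -30.449°.
λ₂ = -41.350° − 30.449° = -71.80°.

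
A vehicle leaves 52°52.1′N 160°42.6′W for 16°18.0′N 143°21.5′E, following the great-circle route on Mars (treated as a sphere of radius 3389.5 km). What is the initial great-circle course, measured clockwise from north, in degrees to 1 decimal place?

251.9°

Δλ = -55.932° = -0.9762 rad.
y = sin Δλ · cos φ₂ = (-0.8284)(0.9598) = -0.7951
x = cos φ₁ sin φ₂ − sin φ₁ cos φ₂ cos Δλ = (0.6036)(0.2807) − (0.7973)(0.9598)(0.5602) = -0.2592
θ = atan2(y, x) = -108.06°; adding 360° gives 251.9°.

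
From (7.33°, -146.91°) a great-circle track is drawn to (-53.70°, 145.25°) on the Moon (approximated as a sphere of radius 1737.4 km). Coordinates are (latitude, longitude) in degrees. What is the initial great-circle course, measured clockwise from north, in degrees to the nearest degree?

214°

With φ₁ = 0.1279, φ₂ = -0.9372, Δλ = -1.1840 rad, the forward-azimuth formula gives
θ = atan2( sin Δλ cos φ₂ , cos φ₁ sin φ₂ − sin φ₁ cos φ₂ cos Δλ ) = atan2(-0.5483, -0.8278) = -146.48°.
Adding 360° brings this into [0°, 360°): 214°.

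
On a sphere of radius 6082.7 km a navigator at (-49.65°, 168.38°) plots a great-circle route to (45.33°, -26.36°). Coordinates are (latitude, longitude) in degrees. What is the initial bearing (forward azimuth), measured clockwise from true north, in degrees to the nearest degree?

With φ₁ = -0.8666, φ₂ = 0.7912, Δλ = 2.8843 rad, the forward-azimuth formula gives
θ = atan2( sin Δλ cos φ₂ , cos φ₁ sin φ₂ − sin φ₁ cos φ₂ cos Δλ ) = atan2(0.1789, -0.0577) = 107.88°.
So the initial bearing is 108°.

108°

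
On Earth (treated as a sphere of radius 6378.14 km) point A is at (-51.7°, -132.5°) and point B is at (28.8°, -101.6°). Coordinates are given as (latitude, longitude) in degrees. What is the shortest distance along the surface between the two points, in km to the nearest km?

Let φ₁ = -0.9023 rad, φ₂ = 0.5027 rad, and Δλ = 0.5393 rad.
Haversine: a = sin²(Δφ/2) + cos φ₁ cos φ₂ sin²(Δλ/2) = 0.4175 + (0.6198)(0.8763)(0.0710) = 0.45602.
Central angle c = 2·arcsin(√a) = 1.48272 rad.
Distance = R·c = 6378.14 × 1.4827 ≈ 9457 km.

9457 km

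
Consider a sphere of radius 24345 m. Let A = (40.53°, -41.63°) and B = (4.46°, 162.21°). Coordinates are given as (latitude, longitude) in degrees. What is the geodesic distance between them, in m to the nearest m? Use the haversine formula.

In radians: φ₁ = 0.7074, φ₂ = 0.0778, Δλ = -156.160° = -2.7255 rad.
Haversine: a = sin²(Δφ/2) + cos φ₁ cos φ₂ sin²(Δλ/2) = 0.0959 + (0.7601)(0.9970)(0.9573) = 0.82129.
Central angle c = 2·arcsin(√a) = 2.26865 rad.
Distance = R·c = 24345 × 2.2687 ≈ 55230 m.

55230 m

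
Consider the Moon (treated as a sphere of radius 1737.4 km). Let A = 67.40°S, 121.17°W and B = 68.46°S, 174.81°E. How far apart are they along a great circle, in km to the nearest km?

697 km

In radians: φ₁ = -1.1764, φ₂ = -1.1949, Δλ = -64.020° = -1.1174 rad.
Haversine: a = sin²(Δφ/2) + cos φ₁ cos φ₂ sin²(Δλ/2) = 0.0001 + (0.3843)(0.3672)(0.2810) = 0.03973.
Central angle c = 2·arcsin(√a) = 0.40133 rad.
Distance = R·c = 1737.4 × 0.4013 ≈ 697 km.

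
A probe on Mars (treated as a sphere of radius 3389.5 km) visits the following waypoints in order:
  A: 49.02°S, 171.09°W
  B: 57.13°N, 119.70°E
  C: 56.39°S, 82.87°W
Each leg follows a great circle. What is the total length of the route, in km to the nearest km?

Leg A→B: central angle 2.1034 rad, distance 7129.3 km.
Leg B→C: central angle 2.9263 rad, distance 9918.6 km.
Total: 7129.3 + 9918.6 ≈ 17048 km.

17048 km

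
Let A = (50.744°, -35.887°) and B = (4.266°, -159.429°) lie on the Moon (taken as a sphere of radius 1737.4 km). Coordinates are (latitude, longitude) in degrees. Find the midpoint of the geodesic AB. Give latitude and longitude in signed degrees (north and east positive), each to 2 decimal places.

45.46°, -120.27°

Central angle δ = 1.8661 rad. Interpolating on the sphere with fraction f = 0.5:
P = [sin((1−f)δ)·A + sin(fδ)·B] / sin δ = 0.8398·A + 0.8398·B in Cartesian coordinates,
giving P = (-0.3535, -0.6058, 0.7128), i.e. latitude 45.46°, longitude -120.27°.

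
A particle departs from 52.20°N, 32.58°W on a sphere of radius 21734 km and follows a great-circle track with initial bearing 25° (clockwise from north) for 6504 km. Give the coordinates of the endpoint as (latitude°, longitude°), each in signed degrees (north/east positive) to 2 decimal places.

Angular distance δ = d/R = 6504/21734 = 0.29925 rad; initial bearing θ = 0.4363 rad.
sin φ₂ = sin φ₁ cos δ + cos φ₁ sin δ cos θ = (0.7902)(0.9556) + (0.6129)(0.2948)(0.9063) = 0.9188, so φ₂ = 66.75°.
Δλ = atan2(sin θ sin δ cos φ₁, cos δ − sin φ₁ sin φ₂) = atan2(0.0764, 0.2296) = 18.399°.
λ₂ = -32.580° + 18.399° = -14.18°.

66.75°, -14.18°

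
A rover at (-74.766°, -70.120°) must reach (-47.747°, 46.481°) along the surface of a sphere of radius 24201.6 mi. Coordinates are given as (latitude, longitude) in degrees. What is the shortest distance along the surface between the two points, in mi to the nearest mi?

In radians: φ₁ = -1.3049, φ₂ = -0.8333, Δλ = 116.601° = 2.0351 rad.
cos c = sin φ₁ sin φ₂ + cos φ₁ cos φ₂ cos Δλ = (-0.9649)(-0.7402) + (0.2628)(0.6724)(-0.4478) = 0.63506,
so c = arccos(0.63506) = 0.88271 rad.
Distance = R·c = 24201.6 × 0.8827 ≈ 21363 mi.

21363 mi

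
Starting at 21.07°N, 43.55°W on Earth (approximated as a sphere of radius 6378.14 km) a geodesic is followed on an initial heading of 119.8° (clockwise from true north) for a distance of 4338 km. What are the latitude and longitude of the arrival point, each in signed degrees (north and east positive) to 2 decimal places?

-0.70°, -10.47°

Angular distance δ = d/R = 4338/6378.14 = 0.68014 rad; initial bearing θ = 2.0909 rad.
sin φ₂ = sin φ₁ cos δ + cos φ₁ sin δ cos θ = (0.3595)(0.7775) + (0.9331)(0.6289)(-0.4970) = -0.0121, so φ₂ = -0.70°.
Δλ = atan2(sin θ sin δ cos φ₁, cos δ − sin φ₁ sin φ₂) = atan2(0.5092, 0.7819) = 33.078°.
λ₂ = -43.550° + 33.078° = -10.47°.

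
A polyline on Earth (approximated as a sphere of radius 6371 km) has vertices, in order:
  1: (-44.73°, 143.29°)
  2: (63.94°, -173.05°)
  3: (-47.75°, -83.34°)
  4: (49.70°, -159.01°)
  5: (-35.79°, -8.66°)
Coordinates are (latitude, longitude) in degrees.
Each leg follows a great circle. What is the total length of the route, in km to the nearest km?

Leg 1→2: central angle 1.9893 rad, distance 12674.1 km.
Leg 2→3: central angle 2.2962 rad, distance 14629.4 km.
Leg 3→4: central angle 2.0453 rad, distance 13030.7 km.
Leg 4→5: central angle 2.6951 rad, distance 17170.6 km.
Total: 12674.1 + 14629.4 + 13030.7 + 17170.6 ≈ 57505 km.

57505 km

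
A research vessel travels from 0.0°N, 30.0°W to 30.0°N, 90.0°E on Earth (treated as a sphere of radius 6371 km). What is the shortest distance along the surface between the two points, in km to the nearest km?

12861 km

In radians: φ₁ = 0.0000, φ₂ = 0.5236, Δλ = 120.000° = 2.0944 rad.
cos c = sin φ₁ sin φ₂ + cos φ₁ cos φ₂ cos Δλ = (0.0000)(0.5000) + (1.0000)(0.8660)(-0.5000) = -0.43301,
so c = arccos(-0.43301) = 2.01863 rad.
Distance = R·c = 6371 × 2.0186 ≈ 12861 km.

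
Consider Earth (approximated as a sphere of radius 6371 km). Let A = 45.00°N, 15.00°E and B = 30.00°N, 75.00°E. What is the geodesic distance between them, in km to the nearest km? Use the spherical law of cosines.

With latitudes φ₁ = 45.000°, φ₂ = 30.000° and longitude difference Δλ = 60.000°:
cos c = sin φ₁ sin φ₂ + cos φ₁ cos φ₂ cos Δλ = (0.7071)(0.5000) + (0.7071)(0.8660)(0.5000) = 0.65974,
so c = arccos(0.65974) = 0.85032 rad.
Distance = R·c = 6371 × 0.8503 ≈ 5417 km.

5417 km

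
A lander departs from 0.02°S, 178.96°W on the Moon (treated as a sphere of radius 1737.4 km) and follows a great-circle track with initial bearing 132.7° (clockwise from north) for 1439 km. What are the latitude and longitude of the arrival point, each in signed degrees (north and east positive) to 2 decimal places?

-29.99°, -140.27°

Angular distance δ = d/R = 1439/1737.4 = 0.82825 rad; initial bearing θ = 2.3161 rad.
sin φ₂ = sin φ₁ cos δ + cos φ₁ sin δ cos θ = (-0.0003)(0.6762) + (1.0000)(0.7367)(-0.6782) = -0.4999, so φ₂ = -29.99°.
Δλ = atan2(sin θ sin δ cos φ₁, cos δ − sin φ₁ sin φ₂) = atan2(0.5414, 0.6760) = 38.694°.
λ₂ = -178.960° + 38.694° = -140.27°.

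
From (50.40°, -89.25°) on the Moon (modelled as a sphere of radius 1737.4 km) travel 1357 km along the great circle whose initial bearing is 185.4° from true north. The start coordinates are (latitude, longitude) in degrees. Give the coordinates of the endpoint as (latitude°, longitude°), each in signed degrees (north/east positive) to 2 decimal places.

5.76°, -93.07°

Angular distance δ = d/R = 1357/1737.4 = 0.78105 rad; initial bearing θ = 3.2358 rad.
sin φ₂ = sin φ₁ cos δ + cos φ₁ sin δ cos θ = (0.7705)(0.7102) + (0.6374)(0.7040)(-0.9956) = 0.1004, so φ₂ = 5.76°.
Δλ = atan2(sin θ sin δ cos φ₁, cos δ − sin φ₁ sin φ₂) = atan2(-0.0422, 0.6328) = -3.818°.
λ₂ = -89.250° − 3.818° = -93.07°.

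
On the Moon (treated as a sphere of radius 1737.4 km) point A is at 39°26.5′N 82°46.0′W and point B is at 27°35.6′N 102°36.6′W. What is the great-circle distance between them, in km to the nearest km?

With latitudes φ₁ = 39.442°, φ₂ = 27.593° and longitude difference Δλ = -19.843°:
cos c = sin φ₁ sin φ₂ + cos φ₁ cos φ₂ cos Δλ = (0.6353)(0.4632) + (0.7723)(0.8863)(0.9406) = 0.93806,
so c = arccos(0.93806) = 0.35382 rad.
Distance = R·c = 1737.4 × 0.3538 ≈ 615 km.

615 km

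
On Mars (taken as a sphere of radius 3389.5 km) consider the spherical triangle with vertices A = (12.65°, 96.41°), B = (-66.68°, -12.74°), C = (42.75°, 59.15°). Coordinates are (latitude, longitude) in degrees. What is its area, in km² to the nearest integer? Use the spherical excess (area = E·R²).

13758438 km²

Side lengths (central angles): a = 2.1329, b = 0.7686, c = 1.9048 rad; semiperimeter s = 2.4031.
By l'Huilier's theorem, tan(E/4) = √[tan(s/2) tan((s−a)/2) tan((s−b)/2) tan((s−c)/2)], giving spherical excess E = 1.1976 rad.
Area = E·R² = 1.1976 × (3389.5)² ≈ 13758438 km².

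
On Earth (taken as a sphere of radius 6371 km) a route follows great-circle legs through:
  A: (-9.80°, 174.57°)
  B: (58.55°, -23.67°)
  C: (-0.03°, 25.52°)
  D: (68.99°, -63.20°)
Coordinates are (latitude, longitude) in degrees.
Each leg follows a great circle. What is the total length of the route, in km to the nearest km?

32132 km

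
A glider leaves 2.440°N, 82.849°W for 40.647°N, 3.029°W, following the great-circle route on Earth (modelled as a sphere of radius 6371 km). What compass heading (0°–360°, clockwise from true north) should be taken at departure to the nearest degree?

49°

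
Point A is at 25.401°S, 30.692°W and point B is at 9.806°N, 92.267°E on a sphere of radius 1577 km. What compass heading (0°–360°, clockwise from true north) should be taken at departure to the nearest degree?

95°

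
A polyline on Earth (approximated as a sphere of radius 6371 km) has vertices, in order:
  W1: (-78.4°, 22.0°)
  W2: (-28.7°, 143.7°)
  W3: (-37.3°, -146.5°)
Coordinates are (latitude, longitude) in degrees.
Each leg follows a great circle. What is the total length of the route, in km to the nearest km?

13974 km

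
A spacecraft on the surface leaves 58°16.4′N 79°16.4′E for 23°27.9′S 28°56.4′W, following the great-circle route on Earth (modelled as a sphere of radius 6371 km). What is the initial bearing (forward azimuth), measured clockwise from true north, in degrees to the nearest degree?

With φ₁ = 1.0171, φ₂ = -0.4095, Δλ = -1.8887 rad, the forward-azimuth formula gives
θ = atan2( sin Δλ cos φ₂ , cos φ₁ sin φ₂ − sin φ₁ cos φ₂ cos Δλ ) = atan2(-0.8713, 0.0345) = -87.73°.
Adding 360° brings this into [0°, 360°): 272°.

272°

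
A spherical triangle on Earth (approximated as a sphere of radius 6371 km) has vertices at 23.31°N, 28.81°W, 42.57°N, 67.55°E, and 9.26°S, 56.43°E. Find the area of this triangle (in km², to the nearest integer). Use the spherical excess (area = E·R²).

32852033 km²

Side lengths (central angles): a = 0.9218, b = 1.5593, c = 1.3768 rad; semiperimeter s = 1.9290.
By l'Huilier's theorem, tan(E/4) = √[tan(s/2) tan((s−a)/2) tan((s−b)/2) tan((s−c)/2)], giving spherical excess E = 0.8094 rad.
Area = E·R² = 0.8094 × (6371)² ≈ 32852033 km².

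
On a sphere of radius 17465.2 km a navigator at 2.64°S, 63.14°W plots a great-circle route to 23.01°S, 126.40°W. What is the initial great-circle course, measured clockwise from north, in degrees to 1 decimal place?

With φ₁ = -0.0461, φ₂ = -0.4016, Δλ = -1.1041 rad, the forward-azimuth formula gives
θ = atan2( sin Δλ cos φ₂ , cos φ₁ sin φ₂ − sin φ₁ cos φ₂ cos Δλ ) = atan2(-0.8220, -0.3714) = -114.31°.
Adding 360° brings this into [0°, 360°): 245.7°.

245.7°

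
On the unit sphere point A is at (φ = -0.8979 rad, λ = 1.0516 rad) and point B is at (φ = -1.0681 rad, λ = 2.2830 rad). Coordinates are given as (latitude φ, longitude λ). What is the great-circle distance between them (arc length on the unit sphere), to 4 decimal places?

0.6677

With latitudes φ₁ = -51.446°, φ₂ = -61.198° and longitude difference Δλ = 70.554°:
cos c = sin φ₁ sin φ₂ + cos φ₁ cos φ₂ cos Δλ = (-0.7820)(-0.8763) + (0.6233)(0.4818)(0.3329) = 0.78524,
so c = arccos(0.78524) = 0.66771 rad.
On the unit sphere the arc length equals the central angle: 0.6677.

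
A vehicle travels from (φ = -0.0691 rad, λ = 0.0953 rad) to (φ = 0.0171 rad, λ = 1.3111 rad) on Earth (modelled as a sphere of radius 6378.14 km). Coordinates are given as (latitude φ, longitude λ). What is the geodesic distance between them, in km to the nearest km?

7769 km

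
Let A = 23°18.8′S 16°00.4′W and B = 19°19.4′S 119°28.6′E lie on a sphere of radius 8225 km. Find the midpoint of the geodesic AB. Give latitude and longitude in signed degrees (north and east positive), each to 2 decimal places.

-45.84°, 53.64°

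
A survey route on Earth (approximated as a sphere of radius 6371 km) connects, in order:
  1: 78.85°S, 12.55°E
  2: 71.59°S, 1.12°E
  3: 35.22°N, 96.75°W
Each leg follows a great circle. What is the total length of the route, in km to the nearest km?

14835 km

Leg 1→2: central angle 0.1360 rad, distance 866.2 km.
Leg 2→3: central angle 2.1926 rad, distance 13969.3 km.
Total: 866.2 + 13969.3 ≈ 14835 km.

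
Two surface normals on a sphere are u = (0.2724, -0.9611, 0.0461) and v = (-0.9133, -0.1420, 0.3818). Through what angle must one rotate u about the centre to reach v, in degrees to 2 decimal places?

u·v = -0.0947; |u| = 1.0000, |v| = 1.0000.
cos θ = (u·v)/(|u||v|) = -0.0947, so θ = 95.43°.

95.43°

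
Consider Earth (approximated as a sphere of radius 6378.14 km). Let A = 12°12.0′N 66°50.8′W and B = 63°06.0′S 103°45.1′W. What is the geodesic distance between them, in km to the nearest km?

8961 km

In radians: φ₁ = 0.2129, φ₂ = -1.1013, Δλ = -36.905° = -0.6441 rad.
cos c = sin φ₁ sin φ₂ + cos φ₁ cos φ₂ cos Δλ = (0.2113)(-0.8918) + (0.9774)(0.4524)(0.7996) = 0.16515,
so c = arccos(0.16515) = 1.40488 rad.
Distance = R·c = 6378.14 × 1.4049 ≈ 8961 km.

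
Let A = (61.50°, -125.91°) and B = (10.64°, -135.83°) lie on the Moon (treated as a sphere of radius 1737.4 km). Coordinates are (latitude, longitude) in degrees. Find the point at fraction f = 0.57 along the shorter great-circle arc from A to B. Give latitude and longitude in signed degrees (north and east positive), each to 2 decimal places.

Central angle δ = 0.8967 rad. Interpolating on the sphere with fraction f = 0.57:
P = [sin((1−f)δ)·A + sin(fδ)·B] / sin δ = 0.4814·A + 0.6261·B in Cartesian coordinates,
giving P = (-0.5761, -0.6148, 0.5387), i.e. latitude 32.59°, longitude -133.14°.

32.59°, -133.14°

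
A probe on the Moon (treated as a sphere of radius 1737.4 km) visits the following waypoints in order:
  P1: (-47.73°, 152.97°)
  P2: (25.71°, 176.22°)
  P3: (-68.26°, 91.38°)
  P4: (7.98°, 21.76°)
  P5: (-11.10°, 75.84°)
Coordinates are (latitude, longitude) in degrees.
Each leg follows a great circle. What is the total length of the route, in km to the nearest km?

Leg P1→P2: central angle 1.3328 rad, distance 2315.5 km.
Leg P2→P3: central angle 1.9530 rad, distance 3393.1 km.
Leg P3→P4: central angle 1.5720 rad, distance 2731.2 km.
Leg P4→P5: central angle 0.9963 rad, distance 1731.0 km.
Total: 2315.5 + 3393.1 + 2731.2 + 1731.0 ≈ 10171 km.

10171 km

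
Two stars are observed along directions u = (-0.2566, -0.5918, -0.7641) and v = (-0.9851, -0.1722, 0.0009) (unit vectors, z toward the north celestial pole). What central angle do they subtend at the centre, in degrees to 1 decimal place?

69.3°

u·v = 0.3540; |u| = 1.0000, |v| = 1.0000.
cos θ = (u·v)/(|u||v|) = 0.3540, so θ = 69.3°.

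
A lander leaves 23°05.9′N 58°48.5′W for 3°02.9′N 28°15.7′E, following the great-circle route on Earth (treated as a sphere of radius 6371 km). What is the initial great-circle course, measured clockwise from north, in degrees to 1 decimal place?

88.3°

With φ₁ = 0.4031, φ₂ = 0.0532, Δλ = 1.5197 rad, the forward-azimuth formula gives
θ = atan2( sin Δλ cos φ₂ , cos φ₁ sin φ₂ − sin φ₁ cos φ₂ cos Δλ ) = atan2(0.9973, 0.0289) = 88.34°.
So the initial bearing is 88.3°.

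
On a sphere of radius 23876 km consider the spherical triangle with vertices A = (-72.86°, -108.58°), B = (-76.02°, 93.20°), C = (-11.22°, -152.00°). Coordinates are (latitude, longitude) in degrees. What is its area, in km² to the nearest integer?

189304382 km²

Side lengths (central angles): a = 1.4813, b = 1.1637, c = 0.5332 rad; semiperimeter s = 1.5891.
By l'Huilier's theorem, tan(E/4) = √[tan(s/2) tan((s−a)/2) tan((s−b)/2) tan((s−c)/2)], giving spherical excess E = 0.3321 rad.
Area = E·R² = 0.3321 × (23876)² ≈ 189304382 km².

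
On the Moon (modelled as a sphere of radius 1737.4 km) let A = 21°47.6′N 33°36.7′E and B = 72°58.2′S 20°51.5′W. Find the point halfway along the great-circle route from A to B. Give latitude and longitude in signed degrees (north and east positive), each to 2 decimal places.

-27.49°, 21.37°

The central angle between A and B is δ = 1.7690 rad.
With f = 0.5, the slerp weights are sin((1−f)δ)/sin δ = 0.7891 and sin(fδ)/sin δ = 0.7891.
Weighted sum of the unit vectors: (0.7891)·(0.7733,0.5140,0.3713) + (0.7891)·(0.2737,-0.1043,-0.9562) = (0.8261, 0.3233, -0.4615).
Converting back: φ = atan2(z, √(x²+y²)) = -27.49°, λ = atan2(y, x) = 21.37°.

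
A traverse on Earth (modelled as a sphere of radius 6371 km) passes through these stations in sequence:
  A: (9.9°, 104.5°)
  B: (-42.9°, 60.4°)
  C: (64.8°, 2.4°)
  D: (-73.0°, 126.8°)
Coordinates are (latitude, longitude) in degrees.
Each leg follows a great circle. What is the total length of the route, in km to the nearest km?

Leg A→B: central angle 1.1580 rad, distance 7377.5 km.
Leg B→C: central angle 2.0383 rad, distance 12986.0 km.
Leg C→D: central angle 2.7808 rad, distance 17716.5 km.
Total: 7377.5 + 12986.0 + 17716.5 ≈ 38080 km.

38080 km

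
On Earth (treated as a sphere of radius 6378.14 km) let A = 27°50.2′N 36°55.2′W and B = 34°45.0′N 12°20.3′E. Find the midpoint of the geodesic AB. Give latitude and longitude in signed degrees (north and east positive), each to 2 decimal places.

33.77°, -13.26°

Central angle δ = 0.7372 rad. Interpolating on the sphere with fraction f = 0.5:
P = [sin((1−f)δ)·A + sin(fδ)·B] / sin δ = 0.5360·A + 0.5360·B in Cartesian coordinates,
giving P = (0.8092, -0.1906, 0.5558), i.e. latitude 33.77°, longitude -13.26°.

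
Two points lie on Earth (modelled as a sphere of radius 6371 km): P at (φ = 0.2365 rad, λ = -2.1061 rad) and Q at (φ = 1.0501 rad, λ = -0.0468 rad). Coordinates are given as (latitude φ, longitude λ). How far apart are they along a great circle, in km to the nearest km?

10159 km

With latitudes φ₁ = 13.550°, φ₂ = 60.166° and longitude difference Δλ = 117.989°:
Haversine: a = sin²(Δφ/2) + cos φ₁ cos φ₂ sin²(Δλ/2) = 0.1566 + (0.9722)(0.4975)(0.7347) = 0.51186.
Central angle c = 2·arcsin(√a) = 1.59452 rad.
Distance = R·c = 6371 × 1.5945 ≈ 10159 km.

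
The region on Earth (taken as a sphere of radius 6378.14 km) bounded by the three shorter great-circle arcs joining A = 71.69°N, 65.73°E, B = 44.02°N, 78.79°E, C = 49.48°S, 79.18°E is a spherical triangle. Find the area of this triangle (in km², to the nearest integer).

Side lengths (central angles): a = 1.6319, b = 2.1214, c = 0.4954 rad; semiperimeter s = 2.1243.
By l'Huilier's theorem, tan(E/4) = √[tan(s/2) tan((s−a)/2) tan((s−b)/2) tan((s−c)/2)], giving spherical excess E = 0.1061 rad.
Area = E·R² = 0.1061 × (6378.14)² ≈ 4315284 km².

4315284 km²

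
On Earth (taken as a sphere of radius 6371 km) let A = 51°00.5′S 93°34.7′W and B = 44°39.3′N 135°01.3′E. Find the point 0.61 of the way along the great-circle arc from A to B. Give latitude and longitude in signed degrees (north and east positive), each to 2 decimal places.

5.05°, -177.15°

Central angle δ = 2.5723 rad. Interpolating on the sphere with fraction f = 0.61:
P = [sin((1−f)δ)·A + sin(fδ)·B] / sin δ = 1.5642·A + 1.8551·B in Cartesian coordinates,
giving P = (-0.9949, -0.0495, 0.0881), i.e. latitude 5.05°, longitude -177.15°.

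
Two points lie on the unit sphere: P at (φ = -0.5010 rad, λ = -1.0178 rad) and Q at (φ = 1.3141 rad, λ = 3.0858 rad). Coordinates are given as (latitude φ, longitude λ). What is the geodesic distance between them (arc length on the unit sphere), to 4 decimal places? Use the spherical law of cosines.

2.2042

With latitudes φ₁ = -28.705°, φ₂ = 75.292° and longitude difference Δλ = -124.881°:
cos c = sin φ₁ sin φ₂ + cos φ₁ cos φ₂ cos Δλ = (-0.4803)(0.9672) + (0.8771)(0.2539)(-0.5719) = -0.59191,
so c = arccos(-0.59191) = 2.20423 rad.
On the unit sphere the arc length equals the central angle: 2.2042.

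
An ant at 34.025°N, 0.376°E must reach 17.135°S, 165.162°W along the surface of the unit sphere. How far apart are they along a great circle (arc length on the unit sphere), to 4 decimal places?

2.7701

In radians: φ₁ = 0.5938, φ₂ = -0.2991, Δλ = -165.538° = -2.8892 rad.
cos c = sin φ₁ sin φ₂ + cos φ₁ cos φ₂ cos Δλ = (0.5596)(-0.2946) + (0.8288)(0.9556)(-0.9683) = -0.93177,
so c = arccos(-0.93177) = 2.77005 rad.
On the unit sphere the arc length equals the central angle: 2.7701.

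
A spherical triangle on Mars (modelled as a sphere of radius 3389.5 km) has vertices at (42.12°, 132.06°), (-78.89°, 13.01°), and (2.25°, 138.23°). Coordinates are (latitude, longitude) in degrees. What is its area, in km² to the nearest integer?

4573903 km²

Side lengths (central angles): a = 1.7209, b = 0.7025, c = 2.3855 rad; semiperimeter s = 2.4045.
By l'Huilier's theorem, tan(E/4) = √[tan(s/2) tan((s−a)/2) tan((s−b)/2) tan((s−c)/2)], giving spherical excess E = 0.3981 rad.
Area = E·R² = 0.3981 × (3389.5)² ≈ 4573903 km².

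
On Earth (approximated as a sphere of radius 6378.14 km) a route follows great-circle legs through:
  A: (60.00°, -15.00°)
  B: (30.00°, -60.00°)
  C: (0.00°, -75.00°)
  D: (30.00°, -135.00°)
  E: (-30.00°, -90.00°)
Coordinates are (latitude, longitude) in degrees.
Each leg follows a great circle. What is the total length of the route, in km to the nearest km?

Leg A→B: central angle 0.7389 rad, distance 4712.9 km.
Leg B→C: central angle 0.5799 rad, distance 3698.7 km.
Leg C→D: central angle 1.1230 rad, distance 7162.4 km.
Leg D→E: central angle 1.2867 rad, distance 8206.5 km.
Total: 4712.9 + 3698.7 + 7162.4 + 8206.5 ≈ 23781 km.

23781 km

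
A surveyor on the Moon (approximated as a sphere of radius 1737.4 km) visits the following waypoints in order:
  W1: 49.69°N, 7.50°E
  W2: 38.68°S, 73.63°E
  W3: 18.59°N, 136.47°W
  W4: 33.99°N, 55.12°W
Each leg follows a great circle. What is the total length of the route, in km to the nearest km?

9874 km

Leg W1→W2: central angle 1.8465 rad, distance 3208.1 km.
Leg W2→W3: central angle 2.5669 rad, distance 4459.8 km.
Leg W3→W4: central angle 1.2699 rad, distance 2206.3 km.
Total: 3208.1 + 4459.8 + 2206.3 ≈ 9874 km.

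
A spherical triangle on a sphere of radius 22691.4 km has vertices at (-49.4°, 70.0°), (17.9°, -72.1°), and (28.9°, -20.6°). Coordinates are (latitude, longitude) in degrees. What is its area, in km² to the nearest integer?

Side lengths (central angles): a = 0.8404, b = 1.9529, c = 2.3775 rad; semiperimeter s = 2.5854.
By l'Huilier's theorem, tan(E/4) = √[tan(s/2) tan((s−a)/2) tan((s−b)/2) tan((s−c)/2)], giving spherical excess E = 1.4438 rad.
Area = E·R² = 1.4438 × (22691.4)² ≈ 743389062 km².

743389062 km²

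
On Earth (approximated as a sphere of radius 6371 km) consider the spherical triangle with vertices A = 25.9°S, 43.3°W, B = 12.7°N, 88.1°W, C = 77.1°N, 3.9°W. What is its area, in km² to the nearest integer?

36729620 km²

Side lengths (central angles): a = 1.3322, b = 1.8448, c = 1.0161 rad; semiperimeter s = 2.0966.
By l'Huilier's theorem, tan(E/4) = √[tan(s/2) tan((s−a)/2) tan((s−b)/2) tan((s−c)/2)], giving spherical excess E = 0.9049 rad.
Area = E·R² = 0.9049 × (6371)² ≈ 36729620 km².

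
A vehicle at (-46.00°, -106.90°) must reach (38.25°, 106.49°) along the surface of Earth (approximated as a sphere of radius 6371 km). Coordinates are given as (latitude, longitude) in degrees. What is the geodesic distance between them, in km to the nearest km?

Let φ₁ = -0.8029 rad, φ₂ = 0.6676 rad, and Δλ = -2.5588 rad.
cos c = sin φ₁ sin φ₂ + cos φ₁ cos φ₂ cos Δλ = (-0.7193)(0.6191) + (0.6947)(0.7853)(-0.8349) = -0.90082,
so c = arccos(-0.90082) = 2.69246 rad.
Distance = R·c = 6371 × 2.6925 ≈ 17154 km.

17154 km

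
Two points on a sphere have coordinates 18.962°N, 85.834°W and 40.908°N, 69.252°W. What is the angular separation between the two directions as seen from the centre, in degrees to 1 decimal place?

26.1°

With latitudes φ₁ = 18.962°, φ₂ = 40.908° and longitude difference Δλ = 16.582°:
cos c = sin φ₁ sin φ₂ + cos φ₁ cos φ₂ cos Δλ = (0.3249)(0.6548) + (0.9457)(0.7558)(0.9584) = 0.89781,
so c = arccos(0.89781) = 0.45602 rad.
So the angular separation is 26.1°.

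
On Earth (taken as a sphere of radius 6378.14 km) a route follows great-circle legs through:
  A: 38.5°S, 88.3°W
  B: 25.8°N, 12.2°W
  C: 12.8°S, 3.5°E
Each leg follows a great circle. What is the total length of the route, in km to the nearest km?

Leg A→B: central angle 1.6726 rad, distance 10668.4 km.
Leg B→C: central angle 0.7246 rad, distance 4621.6 km.
Total: 10668.4 + 4621.6 ≈ 15290 km.

15290 km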